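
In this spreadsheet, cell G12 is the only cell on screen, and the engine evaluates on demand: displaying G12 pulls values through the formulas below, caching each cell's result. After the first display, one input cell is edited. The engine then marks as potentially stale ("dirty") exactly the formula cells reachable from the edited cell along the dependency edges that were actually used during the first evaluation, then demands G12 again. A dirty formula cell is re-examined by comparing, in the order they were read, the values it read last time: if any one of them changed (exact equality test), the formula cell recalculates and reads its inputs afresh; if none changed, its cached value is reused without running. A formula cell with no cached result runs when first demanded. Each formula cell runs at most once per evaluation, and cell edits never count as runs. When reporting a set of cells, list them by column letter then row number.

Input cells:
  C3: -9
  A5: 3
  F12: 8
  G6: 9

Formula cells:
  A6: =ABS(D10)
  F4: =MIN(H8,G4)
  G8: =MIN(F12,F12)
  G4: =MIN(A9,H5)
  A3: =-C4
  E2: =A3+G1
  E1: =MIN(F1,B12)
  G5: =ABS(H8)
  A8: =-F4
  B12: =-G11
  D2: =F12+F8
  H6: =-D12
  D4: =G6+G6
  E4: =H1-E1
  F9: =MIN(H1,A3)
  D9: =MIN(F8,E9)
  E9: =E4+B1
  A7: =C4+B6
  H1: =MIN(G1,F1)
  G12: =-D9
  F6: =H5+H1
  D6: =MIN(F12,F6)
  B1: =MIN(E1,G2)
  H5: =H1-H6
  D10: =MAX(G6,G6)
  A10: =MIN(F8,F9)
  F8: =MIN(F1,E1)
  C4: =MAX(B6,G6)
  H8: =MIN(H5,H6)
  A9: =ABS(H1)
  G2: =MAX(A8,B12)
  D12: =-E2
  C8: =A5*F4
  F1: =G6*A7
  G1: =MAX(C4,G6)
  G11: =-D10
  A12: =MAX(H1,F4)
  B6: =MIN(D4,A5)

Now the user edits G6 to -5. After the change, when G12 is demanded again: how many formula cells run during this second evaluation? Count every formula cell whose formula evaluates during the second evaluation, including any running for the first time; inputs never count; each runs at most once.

Run set: A3, A7, A8, A9, B1, B6, B12, C4, D4, D9, D10, E1, E2, E4, E9, F1, F4, F8, G1, G2, G4, G11, G12, H1, H5, H8 (26 run).
The important point: at D12 every value read last time is unchanged, so the dirty flag clears without a run.

Initial pass — values computed on the first demand:
  D4 = 9 + 9 = 18
  B6 = MIN(18, 3) = 3
  C4 = MAX(3, 9) = 9
  A3 = -(9) = -9
  A7 = 9 + 3 = 12
  D10 = MAX(9, 9) = 9
  F1 = 9 * 12 = 108
  G1 = MAX(9, 9) = 9
  E2 = -9 + 9 = 0
  D12 = -(0) = 0
  G11 = -(9) = -9
  B12 = -(-9) = 9
  E1 = MIN(108, 9) = 9
  F8 = MIN(108, 9) = 9
  H1 = MIN(9, 108) = 9
  A9 = ABS(9) = 9
  E4 = 9 - 9 = 0
  H6 = -(0) = 0
  H5 = 9 - 0 = 9
  G4 = MIN(9, 9) = 9
  H8 = MIN(9, 0) = 0
  F4 = MIN(0, 9) = 0
  A8 = -(0) = 0
  G2 = MAX(0, 9) = 9
  B1 = MIN(9, 9) = 9
  E9 = 0 + 9 = 9
  D9 = MIN(9, 9) = 9
  G12 = -(9) = -9

Second demand — change propagation:
  D4: re-runs because G6 9->-5; G6 9->-5; new result -10.
  B6: re-runs because D4 18->-10; new result -10.
  C4: re-runs because B6 3->-10; G6 9->-5; new result -5.
  A3: re-runs because C4 9->-5; new result 5.
  A7: re-runs because C4 9->-5; B6 3->-10; new result -15.
  D10: re-runs because G6 9->-5; G6 9->-5; new result -5.
  F1: re-runs because G6 9->-5; A7 12->-15; new result 75.
  G1: re-runs because C4 9->-5; G6 9->-5; new result -5.
  E2: re-runs because A3 -9->5; G1 9->-5; new result 0 (unchanged).
  D12: re-examined; everything it read last time is the same (E2 unchanged) — cache 0 kept, no run.
  G11: re-runs because D10 9->-5; new result 5.
  B12: re-runs because G11 -9->5; new result -5.
  E1: re-runs because F1 108->75; B12 9->-5; new result -5.
  F8: re-runs because F1 108->75; E1 9->-5; new result -5.
  H1: re-runs because G1 9->-5; F1 108->75; new result -5.
  A9: re-runs because H1 9->-5; new result 5.
  E4: re-runs because H1 9->-5; E1 9->-5; new result 0 (unchanged).
  H6: re-examined; everything it read last time is the same (D12 unchanged) — cache 0 kept, no run.
  H5: re-runs because H1 9->-5; new result -5.
  G4: re-runs because A9 9->5; H5 9->-5; new result -5.
  H8: re-runs because H5 9->-5; new result -5.
  F4: re-runs because H8 0->-5; G4 9->-5; new result -5.
  A8: re-runs because F4 0->-5; new result 5.
  G2: re-runs because A8 0->5; B12 9->-5; new result 5.
  B1: re-runs because E1 9->-5; G2 9->5; new result -5.
  E9: re-runs because B1 9->-5; new result -5.
  D9: re-runs because F8 9->-5; E9 9->-5; new result -5.
  G12: re-runs because D9 9->-5; new result 5.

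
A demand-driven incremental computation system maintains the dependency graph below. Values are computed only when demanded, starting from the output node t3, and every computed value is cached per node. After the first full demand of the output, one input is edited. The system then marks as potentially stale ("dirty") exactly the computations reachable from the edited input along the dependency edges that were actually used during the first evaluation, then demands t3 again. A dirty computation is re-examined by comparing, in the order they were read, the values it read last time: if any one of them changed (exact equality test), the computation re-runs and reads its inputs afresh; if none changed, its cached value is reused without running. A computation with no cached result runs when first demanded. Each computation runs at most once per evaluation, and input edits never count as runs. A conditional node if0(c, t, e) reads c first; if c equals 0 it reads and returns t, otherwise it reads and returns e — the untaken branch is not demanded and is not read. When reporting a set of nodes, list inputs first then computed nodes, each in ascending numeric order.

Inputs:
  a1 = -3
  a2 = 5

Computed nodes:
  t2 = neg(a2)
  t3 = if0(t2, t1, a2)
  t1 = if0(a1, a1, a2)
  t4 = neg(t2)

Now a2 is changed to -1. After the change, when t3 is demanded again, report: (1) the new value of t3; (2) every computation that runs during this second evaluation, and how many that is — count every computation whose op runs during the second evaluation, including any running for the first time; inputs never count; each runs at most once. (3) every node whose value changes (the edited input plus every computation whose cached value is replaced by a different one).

First evaluation (everything demanded from the output):
  t2 = neg(5) = -5
  t3 = if0(t2=-5 -> else branch a2) = 5

Propagation after the edit:
  t2: runs — a2 5->-1; result 1.
  t3: runs — t2 -5->1; a2 5->-1; result -1.

New value of t3: -1.
Computations that run: t2, t3 — 2 in total.
Values that change: a2, t2, t3.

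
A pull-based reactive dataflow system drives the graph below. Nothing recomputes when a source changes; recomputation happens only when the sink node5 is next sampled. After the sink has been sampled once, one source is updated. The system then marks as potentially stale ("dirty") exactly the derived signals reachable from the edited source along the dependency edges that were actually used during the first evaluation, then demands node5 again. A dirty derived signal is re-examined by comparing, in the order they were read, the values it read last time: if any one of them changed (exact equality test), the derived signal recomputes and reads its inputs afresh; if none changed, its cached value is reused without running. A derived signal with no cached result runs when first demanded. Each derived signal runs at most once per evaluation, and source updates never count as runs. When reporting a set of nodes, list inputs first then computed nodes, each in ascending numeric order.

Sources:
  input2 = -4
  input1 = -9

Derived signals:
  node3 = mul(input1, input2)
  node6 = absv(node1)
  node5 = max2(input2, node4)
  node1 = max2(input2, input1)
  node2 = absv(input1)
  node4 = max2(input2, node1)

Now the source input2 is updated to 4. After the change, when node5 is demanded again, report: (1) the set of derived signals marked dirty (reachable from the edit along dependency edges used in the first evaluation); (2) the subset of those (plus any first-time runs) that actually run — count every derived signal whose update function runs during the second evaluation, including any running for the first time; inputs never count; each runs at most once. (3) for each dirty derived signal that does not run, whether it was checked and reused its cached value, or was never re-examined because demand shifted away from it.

Marked dirty: node1, node4, node5.
Derived signals that run: node1, node4, node5 — 3 in total.
Every dirty derived signal ran.

First evaluation (everything demanded from the output):
  node1 = max2(-4, -9) = -4
  node4 = max2(-4, -4) = -4
  node5 = max2(-4, -4) = -4

Propagation after the edit:
  node1: runs — input2 -4->4; result 4.
  node4: runs — input2 -4->4; node1 -4->4; result 4.
  node5: runs — input2 -4->4; node4 -4->4; result 4.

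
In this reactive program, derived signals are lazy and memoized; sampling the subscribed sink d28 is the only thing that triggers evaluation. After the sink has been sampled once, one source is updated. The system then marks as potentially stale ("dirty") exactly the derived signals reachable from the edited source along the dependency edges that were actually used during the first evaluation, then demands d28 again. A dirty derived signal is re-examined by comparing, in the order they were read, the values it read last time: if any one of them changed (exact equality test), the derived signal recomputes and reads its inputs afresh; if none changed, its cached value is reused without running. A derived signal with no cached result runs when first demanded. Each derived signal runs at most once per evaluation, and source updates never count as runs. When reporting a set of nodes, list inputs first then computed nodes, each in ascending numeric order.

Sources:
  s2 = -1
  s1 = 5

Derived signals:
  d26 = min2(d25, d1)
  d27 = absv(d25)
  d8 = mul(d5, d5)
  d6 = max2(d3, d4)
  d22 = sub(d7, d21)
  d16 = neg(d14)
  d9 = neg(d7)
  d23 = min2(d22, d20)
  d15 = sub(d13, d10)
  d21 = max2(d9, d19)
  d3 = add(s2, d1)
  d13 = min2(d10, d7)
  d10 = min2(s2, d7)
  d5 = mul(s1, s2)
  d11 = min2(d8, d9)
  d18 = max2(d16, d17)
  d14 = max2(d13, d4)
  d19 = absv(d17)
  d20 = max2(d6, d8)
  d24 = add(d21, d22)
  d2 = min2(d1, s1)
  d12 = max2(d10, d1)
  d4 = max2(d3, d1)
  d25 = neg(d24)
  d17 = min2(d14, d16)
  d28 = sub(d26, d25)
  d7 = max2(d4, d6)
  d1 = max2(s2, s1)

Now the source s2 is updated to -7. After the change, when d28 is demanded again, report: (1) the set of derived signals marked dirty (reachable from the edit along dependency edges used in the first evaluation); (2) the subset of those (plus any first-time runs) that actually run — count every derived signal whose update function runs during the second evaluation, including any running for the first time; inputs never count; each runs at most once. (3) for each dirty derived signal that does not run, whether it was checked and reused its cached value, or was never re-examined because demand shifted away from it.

The edit dirties: d1, d3, d4, d6, d7, d9, d10, d13, d14, d16, d17, d19, d21, d22, d24, d25, d26, d28.
7 derived signals run: d1, d3, d4, d6, d10, d13, d14.
Cache hits after checking: d7, d9, d16, d17, d19, d21, d22, d24, d25, d26, d28.
Note where the cutoff bites: d7 is checked, finds nothing changed, and keeps its cache.

First demand of the output computes:
  d1 = max2(-1, 5) = 5
  d3 = add(-1, 5) = 4
  d4 = max2(4, 5) = 5
  d6 = max2(4, 5) = 5
  d7 = max2(5, 5) = 5
  d9 = neg(5) = -5
  d10 = min2(-1, 5) = -1
  d13 = min2(-1, 5) = -1
  d14 = max2(-1, 5) = 5
  d16 = neg(5) = -5
  d17 = min2(5, -5) = -5
  d19 = absv(-5) = 5
  d21 = max2(-5, 5) = 5
  d22 = sub(5, 5) = 0
  d24 = add(5, 0) = 5
  d25 = neg(5) = -5
  d26 = min2(-5, 5) = -5
  d28 = sub(-5, -5) = 0

After the edit, cleaning proceeds:
  d1: a read changed (s2 -1->-7) — executes, giving 5 — identical to its old value.
  d3: a read changed (s2 -1->-7) — executes, giving -2.
  d4: a read changed (d3 4->-2) — executes, giving 5 — identical to its old value.
  d6: a read changed (d3 4->-2) — executes, giving 5 — identical to its old value.
  d7: dirty, but its reads are unchanged (d4 unchanged, d6 unchanged); cached 5 stands.
  d9: dirty, but its reads are unchanged (d7 unchanged); cached -5 stands.
  d10: a read changed (s2 -1->-7) — executes, giving -7.
  d13: a read changed (d10 -1->-7) — executes, giving -7.
  d14: a read changed (d13 -1->-7) — executes, giving 5 — identical to its old value.
  d16: dirty, but its reads are unchanged (d14 unchanged); cached -5 stands.
  d17: dirty, but its reads are unchanged (d14 unchanged, d16 unchanged); cached -5 stands.
  d19: dirty, but its reads are unchanged (d17 unchanged); cached 5 stands.
  d21: dirty, but its reads are unchanged (d9 unchanged, d19 unchanged); cached 5 stands.
  d22: dirty, but its reads are unchanged (d7 unchanged, d21 unchanged); cached 0 stands.
  d24: dirty, but its reads are unchanged (d21 unchanged, d22 unchanged); cached 5 stands.
  d25: dirty, but its reads are unchanged (d24 unchanged); cached -5 stands.
  d26: dirty, but its reads are unchanged (d25 unchanged, d1 unchanged); cached -5 stands.
  d28: dirty, but its reads are unchanged (d26 unchanged, d25 unchanged); cached 0 stands.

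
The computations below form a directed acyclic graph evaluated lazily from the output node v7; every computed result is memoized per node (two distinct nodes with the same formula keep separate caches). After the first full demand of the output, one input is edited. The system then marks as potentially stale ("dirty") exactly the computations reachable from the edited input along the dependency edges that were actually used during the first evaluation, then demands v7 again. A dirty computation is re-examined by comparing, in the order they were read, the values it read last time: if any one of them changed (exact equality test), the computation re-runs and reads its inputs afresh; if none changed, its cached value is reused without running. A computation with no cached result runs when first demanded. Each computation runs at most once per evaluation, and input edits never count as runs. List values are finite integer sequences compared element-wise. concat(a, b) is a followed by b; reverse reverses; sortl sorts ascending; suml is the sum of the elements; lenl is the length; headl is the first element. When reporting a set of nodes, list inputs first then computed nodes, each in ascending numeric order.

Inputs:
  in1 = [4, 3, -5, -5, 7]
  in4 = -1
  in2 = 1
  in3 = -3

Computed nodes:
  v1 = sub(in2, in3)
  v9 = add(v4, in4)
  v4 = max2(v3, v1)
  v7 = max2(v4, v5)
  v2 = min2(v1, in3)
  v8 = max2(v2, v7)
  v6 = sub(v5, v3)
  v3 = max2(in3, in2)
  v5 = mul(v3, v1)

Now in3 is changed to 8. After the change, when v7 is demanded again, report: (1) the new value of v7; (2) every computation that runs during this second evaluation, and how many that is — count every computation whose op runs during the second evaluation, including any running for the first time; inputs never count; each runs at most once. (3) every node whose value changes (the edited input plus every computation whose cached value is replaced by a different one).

Demanding v7 again yields 8.
5 computations run: v1, v3, v4, v5, v7.
The nodes whose values change: in3, v1, v3, v4, v5, v7.

First demand of the output computes:
  v1 = sub(1, -3) = 4
  v3 = max2(-3, 1) = 1
  v4 = max2(1, 4) = 4
  v5 = mul(1, 4) = 4
  v7 = max2(4, 4) = 4

After the edit, cleaning proceeds:
  v1: a read changed (in3 -3->8) — executes, giving -7.
  v3: a read changed (in3 -3->8) — executes, giving 8.
  v4: a read changed (v3 1->8; v1 4->-7) — executes, giving 8.
  v5: a read changed (v3 1->8; v1 4->-7) — executes, giving -56.
  v7: a read changed (v4 4->8; v5 4->-56) — executes, giving 8.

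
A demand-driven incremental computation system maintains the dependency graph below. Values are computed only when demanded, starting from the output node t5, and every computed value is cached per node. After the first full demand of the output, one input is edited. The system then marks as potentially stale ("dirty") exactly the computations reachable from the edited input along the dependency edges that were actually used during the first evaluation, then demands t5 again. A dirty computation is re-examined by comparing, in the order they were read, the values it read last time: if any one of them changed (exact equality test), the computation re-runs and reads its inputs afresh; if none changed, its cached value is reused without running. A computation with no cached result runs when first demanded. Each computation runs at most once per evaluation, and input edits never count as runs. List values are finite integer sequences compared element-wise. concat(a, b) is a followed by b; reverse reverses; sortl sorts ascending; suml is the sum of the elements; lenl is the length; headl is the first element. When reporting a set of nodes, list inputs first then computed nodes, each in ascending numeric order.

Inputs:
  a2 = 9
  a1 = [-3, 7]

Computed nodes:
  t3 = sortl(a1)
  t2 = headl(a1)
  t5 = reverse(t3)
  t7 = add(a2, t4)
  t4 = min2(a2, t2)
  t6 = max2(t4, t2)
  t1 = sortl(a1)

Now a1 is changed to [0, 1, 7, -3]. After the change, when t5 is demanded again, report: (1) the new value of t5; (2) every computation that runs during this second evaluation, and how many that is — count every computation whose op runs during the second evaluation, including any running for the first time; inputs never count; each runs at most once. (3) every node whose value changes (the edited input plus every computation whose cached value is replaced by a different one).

First evaluation (everything demanded from the output):
  t3 = sortl([-3, 7]) = [-3, 7]
  t5 = reverse([-3, 7]) = [7, -3]

Propagation after the edit:
  t3: runs — a1 [-3, 7]->[0, 1, 7, -3]; result [-3, 0, 1, 7].
  t5: runs — t3 [-3, 7]->[-3, 0, 1, 7]; result [7, 1, 0, -3].

New value of t5: [7, 1, 0, -3].
Computations that run: t3, t5 — 2 in total.
Values that change: a1, t3, t5.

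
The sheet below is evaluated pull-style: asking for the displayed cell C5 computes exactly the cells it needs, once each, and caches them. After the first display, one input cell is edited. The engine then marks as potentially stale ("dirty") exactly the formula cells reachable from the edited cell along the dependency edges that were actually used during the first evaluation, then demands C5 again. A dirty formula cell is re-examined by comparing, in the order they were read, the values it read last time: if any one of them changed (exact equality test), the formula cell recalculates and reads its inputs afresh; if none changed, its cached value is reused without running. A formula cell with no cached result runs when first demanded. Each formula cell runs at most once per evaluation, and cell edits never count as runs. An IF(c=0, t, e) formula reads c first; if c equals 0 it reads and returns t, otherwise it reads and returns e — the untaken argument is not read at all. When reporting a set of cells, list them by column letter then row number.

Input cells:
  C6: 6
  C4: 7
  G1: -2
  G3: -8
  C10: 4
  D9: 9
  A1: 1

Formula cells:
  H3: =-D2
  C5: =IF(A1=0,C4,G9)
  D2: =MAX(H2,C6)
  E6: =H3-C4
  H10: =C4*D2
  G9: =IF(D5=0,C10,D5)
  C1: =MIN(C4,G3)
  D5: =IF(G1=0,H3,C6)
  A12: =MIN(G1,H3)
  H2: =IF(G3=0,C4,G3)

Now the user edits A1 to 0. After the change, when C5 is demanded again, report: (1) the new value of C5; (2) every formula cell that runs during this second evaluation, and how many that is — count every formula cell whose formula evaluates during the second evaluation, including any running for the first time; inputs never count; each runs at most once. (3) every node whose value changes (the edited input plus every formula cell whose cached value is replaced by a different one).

First demand of the output computes:
  D5 = IF(G1=0: G1=-2 -> else branch C6) = 6
  G9 = IF(D5=0: D5=6 -> else branch D5) = 6
  C5 = IF(A1=0: A1=1 -> else branch G9) = 6

After the edit, cleaning proceeds:
  C5: a read changed (A1 1->0) — executes, giving 7.

Demanding C5 again yields 7.
1 formula cells run: C5.
The nodes whose values change: A1, C5.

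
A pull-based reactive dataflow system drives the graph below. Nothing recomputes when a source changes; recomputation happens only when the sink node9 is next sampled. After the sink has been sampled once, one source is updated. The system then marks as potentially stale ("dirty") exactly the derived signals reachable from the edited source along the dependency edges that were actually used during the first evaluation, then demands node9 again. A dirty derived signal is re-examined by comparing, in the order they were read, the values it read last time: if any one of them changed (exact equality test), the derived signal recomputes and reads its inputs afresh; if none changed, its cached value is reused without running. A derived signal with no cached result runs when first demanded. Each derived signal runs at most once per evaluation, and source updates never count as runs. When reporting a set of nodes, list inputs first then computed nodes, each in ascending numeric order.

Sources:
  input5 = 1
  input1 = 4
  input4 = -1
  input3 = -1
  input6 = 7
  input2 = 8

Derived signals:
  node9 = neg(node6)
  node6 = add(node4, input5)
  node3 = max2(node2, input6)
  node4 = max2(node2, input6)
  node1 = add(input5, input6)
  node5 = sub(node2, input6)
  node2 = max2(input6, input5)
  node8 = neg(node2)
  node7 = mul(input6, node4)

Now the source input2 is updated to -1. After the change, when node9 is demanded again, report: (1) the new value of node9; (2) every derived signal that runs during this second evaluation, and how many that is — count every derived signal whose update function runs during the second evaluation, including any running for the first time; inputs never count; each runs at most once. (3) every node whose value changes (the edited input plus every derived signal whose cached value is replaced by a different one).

New value of node9: -8.
Derived signals that run: none — 0 in total.
Values that change: input2.
Key observation: input2 is never demanded by the output, so the edit triggers no recomputation at all.

First evaluation (everything demanded from the output):
  node2 = max2(7, 1) = 7
  node4 = max2(7, 7) = 7
  node6 = add(7, 1) = 8
  node9 = neg(8) = -8

Propagation after the edit:
  input2 feeds no computation that the output demands — nothing is marked dirty and nothing runs.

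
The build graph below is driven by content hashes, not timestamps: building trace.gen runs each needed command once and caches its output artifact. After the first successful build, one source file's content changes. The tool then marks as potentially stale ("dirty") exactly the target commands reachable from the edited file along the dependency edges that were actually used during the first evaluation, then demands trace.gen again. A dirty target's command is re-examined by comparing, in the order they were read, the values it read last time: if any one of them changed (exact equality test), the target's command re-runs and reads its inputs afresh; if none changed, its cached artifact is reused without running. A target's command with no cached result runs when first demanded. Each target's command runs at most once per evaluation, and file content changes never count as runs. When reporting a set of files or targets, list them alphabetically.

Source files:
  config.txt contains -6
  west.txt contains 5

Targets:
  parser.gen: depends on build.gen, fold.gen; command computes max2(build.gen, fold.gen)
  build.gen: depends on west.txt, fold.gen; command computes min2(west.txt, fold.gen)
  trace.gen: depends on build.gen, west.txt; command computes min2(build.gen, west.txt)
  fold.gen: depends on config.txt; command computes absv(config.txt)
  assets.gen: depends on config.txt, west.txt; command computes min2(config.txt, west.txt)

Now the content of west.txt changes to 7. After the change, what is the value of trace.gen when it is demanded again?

Initial pass — values computed on the first demand:
  fold.gen = absv(-6) = 6
  build.gen = min2(5, 6) = 5
  trace.gen = min2(5, 5) = 5

Second demand — change propagation:
  build.gen: re-runs because west.txt 5->7; new result 6.
  trace.gen: re-runs because build.gen 5->6; west.txt 5->7; new result 6.

trace.gen now evaluates to 6.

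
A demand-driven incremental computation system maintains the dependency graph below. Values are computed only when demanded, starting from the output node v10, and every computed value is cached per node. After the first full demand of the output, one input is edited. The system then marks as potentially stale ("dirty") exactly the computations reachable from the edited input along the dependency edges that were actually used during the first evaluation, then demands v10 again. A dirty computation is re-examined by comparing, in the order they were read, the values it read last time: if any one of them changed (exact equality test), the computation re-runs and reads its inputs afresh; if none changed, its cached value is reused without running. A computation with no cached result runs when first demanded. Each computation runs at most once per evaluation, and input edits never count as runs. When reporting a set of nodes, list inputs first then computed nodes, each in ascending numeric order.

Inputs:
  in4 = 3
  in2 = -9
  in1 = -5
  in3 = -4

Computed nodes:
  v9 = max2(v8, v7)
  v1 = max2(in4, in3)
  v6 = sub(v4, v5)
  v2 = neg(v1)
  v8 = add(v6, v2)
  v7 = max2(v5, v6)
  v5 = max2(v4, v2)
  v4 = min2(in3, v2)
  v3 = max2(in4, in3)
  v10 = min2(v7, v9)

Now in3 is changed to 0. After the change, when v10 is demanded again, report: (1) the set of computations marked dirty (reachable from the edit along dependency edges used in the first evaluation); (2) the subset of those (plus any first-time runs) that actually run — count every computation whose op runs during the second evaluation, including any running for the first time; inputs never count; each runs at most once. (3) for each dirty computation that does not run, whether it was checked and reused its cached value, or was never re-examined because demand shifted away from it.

First evaluation (everything demanded from the output):
  v1 = max2(3, -4) = 3
  v2 = neg(3) = -3
  v4 = min2(-4, -3) = -4
  v5 = max2(-4, -3) = -3
  v6 = sub(-4, -3) = -1
  v7 = max2(-3, -1) = -1
  v8 = add(-1, -3) = -4
  v9 = max2(-4, -1) = -1
  v10 = min2(-1, -1) = -1

Propagation after the edit:
  v1: runs — in3 -4->0; result 3 (same value as before).
  v2: checked — values it read are unchanged (v1 unchanged); reused cached -3 without running.
  v4: runs — in3 -4->0; result -3.
  v5: runs — v4 -4->-3; result -3 (same value as before).
  v6: runs — v4 -4->-3; result 0.
  v7: runs — v6 -1->0; result 0.
  v8: runs — v6 -1->0; result -3.
  v9: runs — v8 -4->-3; v7 -1->0; result 0.
  v10: runs — v7 -1->0; v9 -1->0; result 0.

Key observation: the cutoff stops propagation at v2 — its inputs' values are unchanged, so it reuses its cache.

Marked dirty: v1, v2, v4, v5, v6, v7, v8, v9, v10.
Computations that run: v1, v4, v5, v6, v7, v8, v9, v10 — 8 in total.
Checked but reused from cache: v2.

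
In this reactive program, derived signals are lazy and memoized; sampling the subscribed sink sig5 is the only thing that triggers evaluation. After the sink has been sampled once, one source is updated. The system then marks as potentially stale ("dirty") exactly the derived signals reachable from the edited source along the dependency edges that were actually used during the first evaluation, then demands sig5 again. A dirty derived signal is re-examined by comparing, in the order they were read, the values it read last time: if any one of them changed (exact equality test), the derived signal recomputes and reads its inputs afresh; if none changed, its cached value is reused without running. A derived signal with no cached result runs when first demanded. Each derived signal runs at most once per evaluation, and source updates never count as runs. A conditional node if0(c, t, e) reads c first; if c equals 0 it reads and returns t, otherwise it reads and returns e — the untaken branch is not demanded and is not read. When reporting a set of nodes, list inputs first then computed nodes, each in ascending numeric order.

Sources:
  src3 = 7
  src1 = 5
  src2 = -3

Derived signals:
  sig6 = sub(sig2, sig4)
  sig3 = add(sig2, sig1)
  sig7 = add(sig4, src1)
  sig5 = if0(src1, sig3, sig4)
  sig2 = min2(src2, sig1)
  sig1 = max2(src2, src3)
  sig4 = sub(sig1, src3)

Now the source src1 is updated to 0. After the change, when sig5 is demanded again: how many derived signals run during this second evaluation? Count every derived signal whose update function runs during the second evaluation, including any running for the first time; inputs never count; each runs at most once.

First demand of the output computes:
  sig1 = max2(-3, 7) = 7
  sig4 = sub(7, 7) = 0
  sig5 = if0(src1=5 -> else branch sig4) = 0

After the edit, cleaning proceeds:
  sig2: had never run; runs now, result -3.
  sig3: had never run; runs now, result 4.
  sig5: a read changed (src1 5->0) — executes, giving 4.

Note the branch switch — sig2, sig3 had no cache and run now for the first time.

3 derived signals run: sig2, sig3, sig5.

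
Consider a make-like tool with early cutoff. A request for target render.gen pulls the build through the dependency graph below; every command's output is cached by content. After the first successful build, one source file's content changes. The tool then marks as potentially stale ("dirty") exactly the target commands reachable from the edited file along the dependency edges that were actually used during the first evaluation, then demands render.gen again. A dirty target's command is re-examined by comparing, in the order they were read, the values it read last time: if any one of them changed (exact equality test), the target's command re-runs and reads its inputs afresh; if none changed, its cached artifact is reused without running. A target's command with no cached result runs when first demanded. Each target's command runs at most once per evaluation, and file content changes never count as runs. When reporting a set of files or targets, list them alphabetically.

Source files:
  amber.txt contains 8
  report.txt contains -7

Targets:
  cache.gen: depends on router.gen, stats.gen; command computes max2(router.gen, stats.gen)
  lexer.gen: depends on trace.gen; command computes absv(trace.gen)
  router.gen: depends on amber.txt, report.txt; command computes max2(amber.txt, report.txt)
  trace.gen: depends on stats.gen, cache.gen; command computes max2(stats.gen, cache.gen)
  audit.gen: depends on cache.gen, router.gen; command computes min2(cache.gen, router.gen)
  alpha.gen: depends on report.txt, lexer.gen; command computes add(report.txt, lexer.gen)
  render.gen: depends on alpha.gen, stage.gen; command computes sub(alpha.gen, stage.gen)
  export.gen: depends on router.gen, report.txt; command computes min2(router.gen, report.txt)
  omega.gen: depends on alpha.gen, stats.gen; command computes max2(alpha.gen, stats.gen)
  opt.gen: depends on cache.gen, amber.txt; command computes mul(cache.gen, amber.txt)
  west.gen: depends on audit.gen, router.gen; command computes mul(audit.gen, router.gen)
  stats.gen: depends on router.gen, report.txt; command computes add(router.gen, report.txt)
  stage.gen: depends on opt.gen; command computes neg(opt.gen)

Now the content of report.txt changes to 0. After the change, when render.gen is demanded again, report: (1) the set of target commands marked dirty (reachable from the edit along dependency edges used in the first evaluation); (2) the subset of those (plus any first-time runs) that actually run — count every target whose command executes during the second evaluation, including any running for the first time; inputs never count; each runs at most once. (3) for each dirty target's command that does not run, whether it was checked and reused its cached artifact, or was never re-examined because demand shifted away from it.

First demand of the output computes:
  router.gen = max2(8, -7) = 8
  stats.gen = add(8, -7) = 1
  cache.gen = max2(8, 1) = 8
  opt.gen = mul(8, 8) = 64
  stage.gen = neg(64) = -64
  trace.gen = max2(1, 8) = 8
  lexer.gen = absv(8) = 8
  alpha.gen = add(-7, 8) = 1
  render.gen = sub(1, -64) = 65

After the edit, cleaning proceeds:
  router.gen: a read changed (report.txt -7->0) — executes, giving 8 — identical to its old value.
  stats.gen: a read changed (report.txt -7->0) — executes, giving 8.
  cache.gen: a read changed (stats.gen 1->8) — executes, giving 8 — identical to its old value.
  opt.gen: dirty, but its reads are unchanged (cache.gen unchanged, amber.txt unchanged); cached 64 stands.
  stage.gen: dirty, but its reads are unchanged (opt.gen unchanged); cached -64 stands.
  trace.gen: a read changed (stats.gen 1->8) — executes, giving 8 — identical to its old value.
  lexer.gen: dirty, but its reads are unchanged (trace.gen unchanged); cached 8 stands.
  alpha.gen: a read changed (report.txt -7->0) — executes, giving 8.
  render.gen: a read changed (alpha.gen 1->8) — executes, giving 72.

Note where the cutoff bites: lexer.gen is checked, finds nothing changed, and keeps its cache.

The edit dirties: alpha.gen, cache.gen, lexer.gen, opt.gen, render.gen, router.gen, stage.gen, stats.gen, trace.gen.
6 target commands run: alpha.gen, cache.gen, render.gen, router.gen, stats.gen, trace.gen.
Cache hits after checking: lexer.gen, opt.gen, stage.gen.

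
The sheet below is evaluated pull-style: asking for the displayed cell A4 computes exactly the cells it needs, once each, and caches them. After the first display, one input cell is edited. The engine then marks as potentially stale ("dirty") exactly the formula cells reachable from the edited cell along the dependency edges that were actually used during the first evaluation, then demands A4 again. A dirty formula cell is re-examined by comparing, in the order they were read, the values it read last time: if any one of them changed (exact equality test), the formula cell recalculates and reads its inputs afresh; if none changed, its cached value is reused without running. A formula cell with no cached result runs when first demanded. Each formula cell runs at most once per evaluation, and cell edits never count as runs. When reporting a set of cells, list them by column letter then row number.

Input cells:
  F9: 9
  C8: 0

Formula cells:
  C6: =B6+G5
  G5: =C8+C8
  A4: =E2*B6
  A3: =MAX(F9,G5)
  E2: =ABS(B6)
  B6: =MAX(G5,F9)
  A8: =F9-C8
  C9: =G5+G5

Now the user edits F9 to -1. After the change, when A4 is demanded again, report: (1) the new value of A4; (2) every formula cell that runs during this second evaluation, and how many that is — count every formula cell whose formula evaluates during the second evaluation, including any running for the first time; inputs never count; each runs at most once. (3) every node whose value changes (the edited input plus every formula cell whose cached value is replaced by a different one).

First demand of the output computes:
  G5 = 0 + 0 = 0
  B6 = MAX(0, 9) = 9
  E2 = ABS(9) = 9
  A4 = 9 * 9 = 81

After the edit, cleaning proceeds:
  B6: a read changed (F9 9->-1) — executes, giving 0.
  E2: a read changed (B6 9->0) — executes, giving 0.
  A4: a read changed (E2 9->0; B6 9->0) — executes, giving 0.

Demanding A4 again yields 0.
3 formula cells run: A4, B6, E2.
The nodes whose values change: A4, B6, E2, F9.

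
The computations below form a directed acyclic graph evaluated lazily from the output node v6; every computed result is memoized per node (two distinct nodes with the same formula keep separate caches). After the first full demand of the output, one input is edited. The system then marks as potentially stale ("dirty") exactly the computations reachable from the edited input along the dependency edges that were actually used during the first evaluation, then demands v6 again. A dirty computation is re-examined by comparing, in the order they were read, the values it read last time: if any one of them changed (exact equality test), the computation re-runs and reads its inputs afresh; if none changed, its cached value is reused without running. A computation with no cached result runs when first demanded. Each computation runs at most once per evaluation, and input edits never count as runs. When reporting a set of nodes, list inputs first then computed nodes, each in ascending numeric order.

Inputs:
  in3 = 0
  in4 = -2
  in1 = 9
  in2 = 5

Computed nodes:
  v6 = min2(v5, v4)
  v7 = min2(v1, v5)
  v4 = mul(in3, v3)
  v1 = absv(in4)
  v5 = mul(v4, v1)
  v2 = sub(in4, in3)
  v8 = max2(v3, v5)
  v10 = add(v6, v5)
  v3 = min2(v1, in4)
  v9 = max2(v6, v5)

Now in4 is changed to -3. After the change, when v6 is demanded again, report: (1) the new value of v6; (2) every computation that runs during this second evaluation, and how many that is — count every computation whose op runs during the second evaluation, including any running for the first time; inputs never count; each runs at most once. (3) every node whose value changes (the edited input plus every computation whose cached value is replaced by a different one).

Demanding v6 again yields 0.
4 computations run: v1, v3, v4, v5.
The nodes whose values change: in4, v1, v3.
Note where the cutoff bites: v6 is checked, finds nothing changed, and keeps its cache.

First demand of the output computes:
  v1 = absv(-2) = 2
  v3 = min2(2, -2) = -2
  v4 = mul(0, -2) = 0
  v5 = mul(0, 2) = 0
  v6 = min2(0, 0) = 0

After the edit, cleaning proceeds:
  v1: a read changed (in4 -2->-3) — executes, giving 3.
  v3: a read changed (v1 2->3; in4 -2->-3) — executes, giving -3.
  v4: a read changed (v3 -2->-3) — executes, giving 0 — identical to its old value.
  v5: a read changed (v1 2->3) — executes, giving 0 — identical to its old value.
  v6: dirty, but its reads are unchanged (v5 unchanged, v4 unchanged); cached 0 stands.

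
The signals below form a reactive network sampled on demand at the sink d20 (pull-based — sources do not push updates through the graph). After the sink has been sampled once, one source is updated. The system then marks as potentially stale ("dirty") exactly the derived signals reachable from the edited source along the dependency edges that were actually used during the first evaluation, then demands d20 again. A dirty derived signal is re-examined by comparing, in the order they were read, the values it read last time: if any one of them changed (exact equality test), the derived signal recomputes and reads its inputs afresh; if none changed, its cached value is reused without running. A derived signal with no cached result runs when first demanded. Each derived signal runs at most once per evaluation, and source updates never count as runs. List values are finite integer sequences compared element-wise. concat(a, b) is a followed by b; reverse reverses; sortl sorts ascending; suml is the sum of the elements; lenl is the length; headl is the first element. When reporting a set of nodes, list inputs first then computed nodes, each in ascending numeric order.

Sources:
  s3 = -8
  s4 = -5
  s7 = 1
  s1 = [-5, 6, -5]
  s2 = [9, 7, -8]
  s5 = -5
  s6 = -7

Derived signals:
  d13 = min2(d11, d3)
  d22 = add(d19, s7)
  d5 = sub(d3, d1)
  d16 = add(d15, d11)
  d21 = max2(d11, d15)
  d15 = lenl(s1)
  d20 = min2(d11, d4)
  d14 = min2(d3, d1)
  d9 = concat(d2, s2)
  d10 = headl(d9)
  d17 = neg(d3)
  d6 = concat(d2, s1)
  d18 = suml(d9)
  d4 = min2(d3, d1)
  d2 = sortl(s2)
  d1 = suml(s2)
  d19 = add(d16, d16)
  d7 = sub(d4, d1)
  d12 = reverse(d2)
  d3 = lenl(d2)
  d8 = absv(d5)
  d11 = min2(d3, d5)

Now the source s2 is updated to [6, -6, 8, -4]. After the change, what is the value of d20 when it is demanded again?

Initial pass — values computed on the first demand:
  d1 = suml([9, 7, -8]) = 8
  d2 = sortl([9, 7, -8]) = [-8, 7, 9]
  d3 = lenl([-8, 7, 9]) = 3
  d4 = min2(3, 8) = 3
  d5 = sub(3, 8) = -5
  d11 = min2(3, -5) = -5
  d20 = min2(-5, 3) = -5

Second demand — change propagation:
  d1: re-runs because s2 [9, 7, -8]->[6, -6, 8, -4]; new result 4.
  d2: re-runs because s2 [9, 7, -8]->[6, -6, 8, -4]; new result [-6, -4, 6, 8].
  d3: re-runs because d2 [-8, 7, 9]->[-6, -4, 6, 8]; new result 4.
  d4: re-runs because d3 3->4; d1 8->4; new result 4.
  d5: re-runs because d3 3->4; d1 8->4; new result 0.
  d11: re-runs because d3 3->4; d5 -5->0; new result 0.
  d20: re-runs because d11 -5->0; d4 3->4; new result 0.

d20 now evaluates to 0.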